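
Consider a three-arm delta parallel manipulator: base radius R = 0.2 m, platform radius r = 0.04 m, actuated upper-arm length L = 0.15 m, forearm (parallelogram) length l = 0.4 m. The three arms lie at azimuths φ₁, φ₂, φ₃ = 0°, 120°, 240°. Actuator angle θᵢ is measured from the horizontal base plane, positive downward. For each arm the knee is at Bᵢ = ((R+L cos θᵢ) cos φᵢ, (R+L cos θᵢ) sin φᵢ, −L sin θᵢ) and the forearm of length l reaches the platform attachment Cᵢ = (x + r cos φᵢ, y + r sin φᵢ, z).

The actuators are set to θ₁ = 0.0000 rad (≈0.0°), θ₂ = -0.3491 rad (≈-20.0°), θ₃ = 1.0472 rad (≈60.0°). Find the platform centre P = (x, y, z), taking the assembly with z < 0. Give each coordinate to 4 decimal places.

arm 1 at φ=0.0°: ρ1 = 0.3100;  S1 = (0.3100, 0.0000, 0.0000)
S2 = (0.3010·cos120.0°, 0.3010·sin120.0°, 0.0513) = (-0.1505, 0.2606, 0.0513)
φ3=240.0°: virtual centre (-0.1175, -0.2035, -0.1299), radius l
subtract pairs → two planes through P
[-0.9210 0.5213 0.1026]·P = -0.0029;  [-0.8550 -0.4070 -0.2598]·P = -0.0240
Cramer: x(z) = 0.0167-0.1141z;  y(z) = 0.0239-0.3985z
quadratic in z: (1.1719)z²+(0.0479)z+(-0.0734)=0, √Δ=0.5885 → z ∈ {-0.2715, 0.2307}; z = -0.2715 (taking z<0)
x = 0.0477, y = 0.1321

(0.0477, 0.1321, -0.2715)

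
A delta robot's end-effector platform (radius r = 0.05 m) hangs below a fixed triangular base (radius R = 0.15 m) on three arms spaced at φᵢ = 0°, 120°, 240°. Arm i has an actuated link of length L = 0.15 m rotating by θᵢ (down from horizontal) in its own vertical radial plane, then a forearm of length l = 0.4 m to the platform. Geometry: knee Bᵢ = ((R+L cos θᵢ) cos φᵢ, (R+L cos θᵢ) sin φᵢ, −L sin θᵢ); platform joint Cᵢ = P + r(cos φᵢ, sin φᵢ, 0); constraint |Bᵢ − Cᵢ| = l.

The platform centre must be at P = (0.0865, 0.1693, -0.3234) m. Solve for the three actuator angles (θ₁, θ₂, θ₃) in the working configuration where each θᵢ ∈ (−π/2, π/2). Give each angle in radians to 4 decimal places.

rotate P by −φ1: (0.0865, 0.1693, -0.3234)
  A cos θ + B sin θ = C:  0.0135·cos θ + -0.3234·sin θ = 0.0136
  √(A²+B²)=0.3237;  θ1 = -1.5291+1.5289 ≈ -0.0002
arm 2 (φ=120.0°): x'=0.1034, y'=-0.1596
  e−x'=-0.0034;  (l²−L²−(e−x')²−y'²−z²)/2L = 0.0248
  γ=atan2(-0.3234,-0.0034)=-1.5812;  ψ=arccos(0.0767)=1.4940;  θ2=γ+ψ≈-0.0872
rotate P by −φ3: (-0.1899, -0.0097, -0.3234)
  e−x'=0.2899;  (l²−L²−(e−x')²−y'²−z²)/2L = -0.1707
  θ3 = atan2(B,A) + arccos(C/0.4343) = 1.1347

θ₁ = -0.0002, θ₂ = -0.0872, θ₃ = 1.1347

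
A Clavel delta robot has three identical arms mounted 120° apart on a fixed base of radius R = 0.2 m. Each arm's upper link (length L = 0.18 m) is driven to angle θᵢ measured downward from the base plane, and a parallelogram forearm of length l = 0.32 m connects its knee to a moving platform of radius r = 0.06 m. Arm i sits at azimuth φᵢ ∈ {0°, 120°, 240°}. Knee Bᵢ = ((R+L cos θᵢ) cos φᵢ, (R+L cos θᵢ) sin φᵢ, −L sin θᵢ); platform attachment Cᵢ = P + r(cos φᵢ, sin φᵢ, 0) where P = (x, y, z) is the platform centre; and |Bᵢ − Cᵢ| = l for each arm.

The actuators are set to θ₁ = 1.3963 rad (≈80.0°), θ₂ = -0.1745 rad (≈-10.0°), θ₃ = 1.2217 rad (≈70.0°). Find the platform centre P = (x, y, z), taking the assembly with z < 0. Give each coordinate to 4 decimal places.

(-0.1094, 0.1344, -0.2521)

S1 = (0.1713·cos0.0°, 0.1713·sin0.0°, -0.1773) = (0.1713, 0.0000, -0.1773)
arm 2 at φ=120.0°: (R−r)+L cos θ2 = 0.3173;  S2 = (-0.1586, 0.2748, 0.0313)
φ3=240.0°: virtual centre (-0.1008, -0.1746, -0.1691), radius l
eliminate P² terms by subtracting sphere 1 from 2 and 3
[-0.6598 0.5495 0.4170]·P = 0.0409;  [-0.5441 -0.3491 0.0162]·P = 0.0085
det = 0.5293;  x = -0.0358+0.2919z,  y = 0.0314+-0.4084z
into |P−S₁|² = l²: 1.2520z² + 0.2080z + -0.0271 = 0;  Δ = 0.1791;  z = -0.2521 or 0.0860 → z<0 root = -0.2521
x = -0.1094, y = 0.1344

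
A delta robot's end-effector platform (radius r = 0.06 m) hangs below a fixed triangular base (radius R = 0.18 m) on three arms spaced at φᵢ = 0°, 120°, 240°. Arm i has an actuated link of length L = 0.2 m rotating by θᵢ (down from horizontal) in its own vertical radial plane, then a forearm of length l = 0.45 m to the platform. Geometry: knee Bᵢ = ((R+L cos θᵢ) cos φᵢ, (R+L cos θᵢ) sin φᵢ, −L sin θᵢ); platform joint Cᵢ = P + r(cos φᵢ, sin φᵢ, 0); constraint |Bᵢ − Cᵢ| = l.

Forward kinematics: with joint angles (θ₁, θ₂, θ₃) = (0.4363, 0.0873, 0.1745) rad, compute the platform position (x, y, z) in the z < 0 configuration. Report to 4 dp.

arm 1 at φ=0.0°: e+L cos θ1 = 0.3013;  centre 1 = (0.3013, 0.0000, -0.0845)
φ2=120.0°: virtual centre (-0.1596, 0.2765, -0.0174), radius l
arm 3 at φ=240.0°: e+L cos θ3 = 0.3170;  centre 3 = (-0.1585, -0.2745, -0.0347)
|centre ₂|²−|centre ₁|² = 0.0043;  |centre ₃|²−|centre ₁|² = 0.0038
linear system: -0.9218x+0.5529y = 0.0043−0.1342z; -0.9195x+-0.5490y = 0.0038−0.0996z
Cramer: x(z) = -0.0044+0.1269z;  y(z) = 0.0005-0.0311z
quadratic in z: (1.0171)z²+(0.0914)z+(-0.1019)=0, √Δ=0.6504 → z ∈ {-0.3647, 0.2748}; z = -0.3647 (taking z<0)
x = -0.0507, y = 0.0118

(-0.0507, 0.0118, -0.3647)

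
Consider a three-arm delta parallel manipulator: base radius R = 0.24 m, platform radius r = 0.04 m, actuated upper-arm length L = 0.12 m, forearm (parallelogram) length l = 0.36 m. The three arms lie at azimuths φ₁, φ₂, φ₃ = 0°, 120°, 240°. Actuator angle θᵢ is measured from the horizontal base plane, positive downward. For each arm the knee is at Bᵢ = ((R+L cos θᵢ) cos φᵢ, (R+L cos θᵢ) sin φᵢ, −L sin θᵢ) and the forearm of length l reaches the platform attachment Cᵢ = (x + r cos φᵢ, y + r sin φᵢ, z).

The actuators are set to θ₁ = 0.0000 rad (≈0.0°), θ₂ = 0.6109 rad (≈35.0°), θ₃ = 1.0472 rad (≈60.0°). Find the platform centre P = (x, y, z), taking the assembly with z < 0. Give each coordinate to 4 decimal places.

(0.0667, 0.0369, -0.2531)

φ1=0.0°: virtual centre (0.3200, 0.0000, 0.0000), radius l
S2 = (0.2983·cos120.0°, 0.2983·sin120.0°, -0.0688) = (-0.1491, 0.2583, -0.0688)
S3 = (0.2600·cos240.0°, 0.2600·sin240.0°, -0.1039) = (-0.1300, -0.2252, -0.1039)
subtract pairs → two planes through P
linear system: -0.9383x+0.5167y = -0.0087−-0.1377z; -0.9000x+-0.4503y = -0.0240−-0.2078z
det = 0.8875;  x = 0.0184+-0.1908z,  y = 0.0166+-0.0801z
into |P−S₁|² = l²: 1.0428z² + 0.1125z + -0.0383 = 0;  Δ = 0.1726;  z = -0.2531 or 0.1453 → z<0 root = -0.2531
x = 0.0667, y = 0.0369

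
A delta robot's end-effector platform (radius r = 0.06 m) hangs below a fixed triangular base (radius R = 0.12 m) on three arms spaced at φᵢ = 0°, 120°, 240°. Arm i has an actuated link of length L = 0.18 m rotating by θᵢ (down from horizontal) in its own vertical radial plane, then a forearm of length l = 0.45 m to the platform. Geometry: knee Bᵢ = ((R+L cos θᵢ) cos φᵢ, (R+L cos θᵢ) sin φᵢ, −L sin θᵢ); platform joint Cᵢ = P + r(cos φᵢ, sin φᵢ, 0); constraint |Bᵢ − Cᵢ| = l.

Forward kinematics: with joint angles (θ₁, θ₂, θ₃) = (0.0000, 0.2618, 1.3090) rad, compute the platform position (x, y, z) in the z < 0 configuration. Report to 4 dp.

(0.1815, 0.2301, -0.3823)

arm 1 at φ=0.0°: (R−r)+L cos θ1 = 0.2400;  O1 = (0.2400, 0.0000, 0.0000)
O2 = (0.2339·cos120.0°, 0.2339·sin120.0°, -0.0466) = (-0.1169, 0.2025, -0.0466)
arm 3 at φ=240.0°: (R−r)+L cos θ3 = 0.1066;  O3 = (-0.0533, -0.0923, -0.1739)
|O₂|²−|O₁|² = -0.0007;  |O₃|²−|O₁|² = -0.0160
linear system: -0.7139x+0.4051y = -0.0007−-0.0932z; -0.5866x+-0.1846y = -0.0160−-0.3477z
Cramer: x(z) = 0.0179-0.4279z;  y(z) = 0.0298-0.5240z
quadratic in z: (1.4577)z²+(0.1588)z+(-0.1523)=0, √Δ=0.9556 → z ∈ {-0.3823, 0.2733}; z = -0.3823 (taking z<0)
x = 0.1815, y = 0.2301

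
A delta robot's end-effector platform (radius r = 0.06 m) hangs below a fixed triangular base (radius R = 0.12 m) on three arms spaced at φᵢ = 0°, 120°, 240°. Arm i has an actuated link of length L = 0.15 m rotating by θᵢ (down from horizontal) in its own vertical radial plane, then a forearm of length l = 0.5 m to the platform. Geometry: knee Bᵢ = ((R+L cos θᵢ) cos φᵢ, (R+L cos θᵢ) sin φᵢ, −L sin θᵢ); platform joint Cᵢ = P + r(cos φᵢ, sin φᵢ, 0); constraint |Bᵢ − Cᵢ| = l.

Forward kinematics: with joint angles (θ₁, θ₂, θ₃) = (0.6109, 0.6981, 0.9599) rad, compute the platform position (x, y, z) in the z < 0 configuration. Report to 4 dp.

O1 = (0.1829·cos0.0°, 0.1829·sin0.0°, -0.0860) = (0.1829, 0.0000, -0.0860)
arm 2 at φ=120.0°: (R−r)+L cos θ2 = 0.1749;  O2 = (-0.0875, 0.1515, -0.0964)
O3 = (0.1460·cos240.0°, 0.1460·sin240.0°, -0.1229) = (-0.0730, -0.1265, -0.1229)
subtract pairs → two planes through P
[-0.5406 0.3030 -0.0207]·P = -0.0010;  [-0.5118 -0.2529 -0.0737]·P = -0.0044
det = 0.2918;  x = 0.0054+-0.0945z,  y = 0.0065+-0.1001z
quadratic in z: (1.0189)z²+(0.2043)z+(-0.2111)=0, √Δ=0.9497 → z ∈ {-0.5663, 0.3658}; z = -0.5663 (taking z<0)
x = 0.0589, y = 0.0632

(0.0589, 0.0632, -0.5663)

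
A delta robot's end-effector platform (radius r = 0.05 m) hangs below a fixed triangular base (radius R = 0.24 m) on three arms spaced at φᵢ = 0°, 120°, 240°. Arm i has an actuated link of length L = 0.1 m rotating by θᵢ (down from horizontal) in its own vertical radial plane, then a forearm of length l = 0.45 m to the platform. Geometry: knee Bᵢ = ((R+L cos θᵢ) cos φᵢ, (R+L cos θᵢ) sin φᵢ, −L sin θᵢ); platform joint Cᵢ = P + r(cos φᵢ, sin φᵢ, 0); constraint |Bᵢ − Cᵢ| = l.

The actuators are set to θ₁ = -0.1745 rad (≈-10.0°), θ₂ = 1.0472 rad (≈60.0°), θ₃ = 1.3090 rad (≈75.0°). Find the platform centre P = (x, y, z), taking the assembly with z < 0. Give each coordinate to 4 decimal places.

(0.1393, 0.0261, -0.4064)

arm 1 at φ=0.0°: (R−r)+L cos θ1 = 0.2885;  centre 1 = (0.2885, 0.0000, 0.0174)
φ2=120.0°: virtual centre (-0.1200, 0.2078, -0.0866), radius l
φ3=240.0°: virtual centre (-0.1079, -0.1870, -0.0966), radius l
subtract pairs → two planes through P
[-0.8170 0.4157 -0.2079]·P = -0.0184;  [-0.7928 -0.3739 -0.2279]·P = -0.0276
det = 0.6351;  x = 0.0289+-0.2716z,  y = 0.0125+-0.0336z
quadratic in z: (1.0749)z²+(0.1054)z+(-0.1347)=0, √Δ=0.7682 → z ∈ {-0.4064, 0.3083}; z = -0.4064 (taking z<0)
x = 0.1393, y = 0.0261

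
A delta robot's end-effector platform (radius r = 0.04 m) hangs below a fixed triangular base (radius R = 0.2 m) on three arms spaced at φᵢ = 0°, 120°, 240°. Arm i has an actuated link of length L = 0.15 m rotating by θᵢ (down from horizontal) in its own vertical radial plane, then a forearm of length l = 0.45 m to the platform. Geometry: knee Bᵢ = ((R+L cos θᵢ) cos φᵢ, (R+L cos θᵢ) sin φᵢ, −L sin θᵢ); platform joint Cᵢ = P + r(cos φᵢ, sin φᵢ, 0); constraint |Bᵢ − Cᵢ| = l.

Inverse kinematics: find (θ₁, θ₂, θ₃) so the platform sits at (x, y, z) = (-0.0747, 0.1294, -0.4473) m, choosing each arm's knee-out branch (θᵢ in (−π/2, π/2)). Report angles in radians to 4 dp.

θ₁ = 1.1348, θ₂ = 0.1746, θ₃ = 1.1349

φ1=0.0° → target in arm frame (-0.0747, 0.1294)
  e−x'=0.2347;  (l²−L²−(e−x')²−y'²−z²)/2L = -0.3064
  √(A²+B²)=0.5051;  θ1 = -1.0876+2.2224 ≈ 1.1348
arm 2 (φ=120.0°): x'=0.1494, y'=0.0000
  e−x'=0.0106;  (l²−L²−(e−x')²−y'²−z²)/2L = -0.0673
  √(A²+B²)=0.4474;  θ2 = -1.5471+1.7218 ≈ 0.1746
φ3=240.0° → target in arm frame (-0.0747, -0.1294)
  A=0.2347, B=-0.4473, C=(l²−L²−A²−y'²−z²)/(2L)=-0.3064
  √(A²+B²)=0.5051;  θ3 = -1.0876+2.2224 ≈ 1.1349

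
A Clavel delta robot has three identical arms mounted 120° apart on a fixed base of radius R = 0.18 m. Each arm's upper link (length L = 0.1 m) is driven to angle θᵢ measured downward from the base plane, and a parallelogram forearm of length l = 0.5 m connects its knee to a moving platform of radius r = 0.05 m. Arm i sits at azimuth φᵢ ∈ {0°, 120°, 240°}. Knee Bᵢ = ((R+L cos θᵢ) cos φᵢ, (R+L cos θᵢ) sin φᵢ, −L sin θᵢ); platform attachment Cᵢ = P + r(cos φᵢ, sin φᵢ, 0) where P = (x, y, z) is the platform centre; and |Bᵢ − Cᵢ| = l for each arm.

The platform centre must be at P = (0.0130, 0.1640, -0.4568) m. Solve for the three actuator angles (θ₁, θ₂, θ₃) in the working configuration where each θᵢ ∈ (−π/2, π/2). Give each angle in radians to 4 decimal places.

θ₁ = 0.3490, θ₂ = -0.2621, θ₃ = 1.0470

φ1=0.0° → target in arm frame (0.0130, 0.1640)
  A cos θ + B sin θ = C:  0.1170·cos θ + -0.4568·sin θ = -0.0463
  γ=atan2(-0.4568,0.1170)=-1.3201;  ψ=arccos(-0.0981)=1.6690;  θ1=γ+ψ≈0.3490
φ2=120.0° → target in arm frame (0.1355, -0.0933)
  A=-0.0055, B=-0.4568, C=(l²−L²−A²−y'²−z²)/(2L)=0.1130
  √(A²+B²)=0.4568;  θ2 = -1.5829+1.3208 ≈ -0.2621
arm 3 (φ=240.0°): x'=-0.1485, y'=-0.0707
  A cos θ + B sin θ = C:  0.2785·cos θ + -0.4568·sin θ = -0.2562
  γ=atan2(-0.4568,0.2785)=-1.0232;  ψ=arccos(-0.4789)=2.0702;  θ3=γ+ψ≈1.0470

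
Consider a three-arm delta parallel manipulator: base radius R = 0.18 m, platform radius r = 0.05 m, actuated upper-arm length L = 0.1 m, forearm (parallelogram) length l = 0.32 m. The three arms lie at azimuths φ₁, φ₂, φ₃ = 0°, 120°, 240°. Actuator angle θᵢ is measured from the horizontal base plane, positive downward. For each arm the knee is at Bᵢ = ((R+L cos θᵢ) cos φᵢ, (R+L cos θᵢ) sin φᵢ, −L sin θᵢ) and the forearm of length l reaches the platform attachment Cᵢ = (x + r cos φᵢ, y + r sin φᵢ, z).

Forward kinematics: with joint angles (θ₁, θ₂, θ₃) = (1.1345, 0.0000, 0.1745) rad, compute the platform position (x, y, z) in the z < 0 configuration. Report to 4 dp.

(-0.0997, 0.0116, -0.2588)

φ1=0.0°: virtual centre (0.1723, 0.0000, -0.0906), radius l
arm 2 at φ=120.0°: ρ2 = 0.2300;  O2 = (-0.1150, 0.1992, 0.0000)
arm 3 at φ=240.0°: ρ3 = 0.2285;  O3 = (-0.1142, -0.1979, -0.0174)
subtract pairs → two planes through P
[-0.5745 0.3984 0.1813]·P = 0.0150;  [-0.5730 -0.3957 0.1465]·P = 0.0146
Cramer: x(z) = -0.0258+0.2856z;  y(z) = 0.0004-0.0432z
quadratic in z: (1.0834)z²+(0.0681)z+(-0.0550)=0, √Δ=0.4927 → z ∈ {-0.2588, 0.1960}; z = -0.2588 (taking z<0)
x = -0.0997, y = 0.0116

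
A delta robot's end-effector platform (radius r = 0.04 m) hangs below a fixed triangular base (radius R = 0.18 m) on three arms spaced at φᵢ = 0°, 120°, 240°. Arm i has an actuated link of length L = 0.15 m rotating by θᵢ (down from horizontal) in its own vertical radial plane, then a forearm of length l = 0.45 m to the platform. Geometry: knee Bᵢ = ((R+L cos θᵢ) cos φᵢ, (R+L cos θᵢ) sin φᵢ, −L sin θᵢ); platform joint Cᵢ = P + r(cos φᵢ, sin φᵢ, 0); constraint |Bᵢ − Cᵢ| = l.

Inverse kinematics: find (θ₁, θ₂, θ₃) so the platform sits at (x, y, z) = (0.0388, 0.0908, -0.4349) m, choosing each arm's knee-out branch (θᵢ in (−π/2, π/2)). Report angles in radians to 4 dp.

rotate P by −φ1: (0.0388, 0.0908, -0.4349)
  A=0.1012, B=-0.4349, C=(l²−L²−A²−y'²−z²)/(2L)=-0.0921
  γ=atan2(-0.4349,0.1012)=-1.3422;  ψ=arccos(-0.2062)=1.7785;  θ1=γ+ψ≈0.4363
φ2=120.0° → target in arm frame (0.0592, -0.0790)
  A=0.0808, B=-0.4349, C=(l²−L²−A²−y'²−z²)/(2L)=-0.0730
  √(A²+B²)=0.4423;  θ2 = -1.3872+1.7366 ≈ 0.3494
rotate P by −φ3: (-0.0980, -0.0118, -0.4349)
  A=0.2380, B=-0.4349, C=(l²−L²−A²−y'²−z²)/(2L)=-0.2198
  θ3 = atan2(B,A) + arccos(C/0.4958) = 0.9601

θ₁ = 0.4363, θ₂ = 0.3494, θ₃ = 0.9601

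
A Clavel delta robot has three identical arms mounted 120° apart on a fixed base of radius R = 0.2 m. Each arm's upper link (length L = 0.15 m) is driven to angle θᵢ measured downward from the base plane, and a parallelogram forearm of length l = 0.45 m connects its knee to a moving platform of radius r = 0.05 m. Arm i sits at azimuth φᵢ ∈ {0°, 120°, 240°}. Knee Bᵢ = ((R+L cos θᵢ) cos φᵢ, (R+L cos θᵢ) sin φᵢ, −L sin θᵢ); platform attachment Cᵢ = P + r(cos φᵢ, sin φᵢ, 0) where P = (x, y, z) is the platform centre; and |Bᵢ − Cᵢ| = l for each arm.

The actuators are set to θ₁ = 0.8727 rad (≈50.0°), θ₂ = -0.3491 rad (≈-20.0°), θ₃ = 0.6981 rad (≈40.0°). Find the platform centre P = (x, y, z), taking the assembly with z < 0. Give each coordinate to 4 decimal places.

(-0.0990, 0.1210, -0.3767)

centre 1 = (0.2464·cos0.0°, 0.2464·sin0.0°, -0.1149) = (0.2464, 0.0000, -0.1149)
arm 2 at φ=120.0°: (R−r)+L cos θ2 = 0.2910;  centre 2 = (-0.1455, 0.2520, 0.0513)
φ3=240.0°: virtual centre (-0.1325, -0.2294, -0.0964), radius l
eliminate P² terms by subtracting sphere 1 from 2 and 3
linear system: -0.7838x+0.5039y = 0.0134−0.3324z; -0.7577x+-0.4588y = 0.0055−0.0370z
det = 0.7415;  x = -0.0120+0.2309z,  y = 0.0078+-0.3006z
quadratic in z: (1.1437)z²+(0.1058)z+(-0.1224)=0, √Δ=0.7558 → z ∈ {-0.3767, 0.2842}; z = -0.3767 (taking z<0)
x = -0.0990, y = 0.1210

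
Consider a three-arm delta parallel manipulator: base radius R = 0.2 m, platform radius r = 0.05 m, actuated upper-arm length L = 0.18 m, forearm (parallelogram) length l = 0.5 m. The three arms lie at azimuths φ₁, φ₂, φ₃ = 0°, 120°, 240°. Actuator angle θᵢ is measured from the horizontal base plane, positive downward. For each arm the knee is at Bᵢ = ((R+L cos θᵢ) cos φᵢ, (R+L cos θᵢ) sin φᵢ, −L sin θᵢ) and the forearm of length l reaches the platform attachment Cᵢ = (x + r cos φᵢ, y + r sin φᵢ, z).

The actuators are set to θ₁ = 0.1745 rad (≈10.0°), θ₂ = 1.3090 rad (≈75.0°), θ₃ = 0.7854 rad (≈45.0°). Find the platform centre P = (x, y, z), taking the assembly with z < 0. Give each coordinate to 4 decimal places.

O1 = (0.3273·cos0.0°, 0.3273·sin0.0°, -0.0313) = (0.3273, 0.0000, -0.0313)
arm 2 at φ=120.0°: (R−r)+L cos θ2 = 0.1966;  O2 = (-0.0983, 0.1702, -0.1739)
φ3=240.0°: virtual centre (-0.1386, -0.2401, -0.1273), radius l
eliminate P² terms by subtracting sphere 1 from 2 and 3
[-0.8511 0.3405 -0.2852]·P = -0.0392;  [-0.9318 -0.4803 -0.1921]·P = -0.0150
det = 0.7260;  x = 0.0330+-0.2787z,  y = -0.0327+0.1409z
into |P−O₁|² = l²: 1.0976z² + 0.2173z + -0.1613 = 0;  Δ = 0.7556;  z = -0.4950 or 0.2970 → z<0 root = -0.4950
x = 0.1709, y = -0.1025

(0.1709, -0.1025, -0.4950)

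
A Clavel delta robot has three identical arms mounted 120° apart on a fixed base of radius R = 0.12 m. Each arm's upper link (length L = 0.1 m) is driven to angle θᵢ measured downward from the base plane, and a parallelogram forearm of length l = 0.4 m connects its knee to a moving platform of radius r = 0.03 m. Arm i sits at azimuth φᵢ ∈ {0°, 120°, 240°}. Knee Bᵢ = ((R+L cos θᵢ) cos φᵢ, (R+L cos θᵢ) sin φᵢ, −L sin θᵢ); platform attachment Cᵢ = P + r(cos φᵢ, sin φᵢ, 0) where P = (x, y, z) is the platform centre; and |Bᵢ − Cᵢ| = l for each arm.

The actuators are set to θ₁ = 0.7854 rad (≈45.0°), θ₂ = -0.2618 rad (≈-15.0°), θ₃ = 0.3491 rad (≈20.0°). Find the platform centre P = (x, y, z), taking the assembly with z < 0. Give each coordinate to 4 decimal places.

S1 = (0.1607·cos0.0°, 0.1607·sin0.0°, -0.0707) = (0.1607, 0.0000, -0.0707)
φ2=120.0°: virtual centre (-0.0933, 0.1616, 0.0259), radius l
arm 3 at φ=240.0°: ρ3 = 0.1840;  S3 = (-0.0920, -0.1593, -0.0342)
subtract pairs → two planes through P
[-0.5080 0.3232 0.1932]·P = 0.0047;  [-0.5054 -0.3186 0.0730]·P = 0.0042
Cramer: x(z) = -0.0087+0.2618z;  y(z) = 0.0007-0.1862z
sphere 1 gives Az²+Bz+C=0 with A=1.1032, B=0.0524, C=-0.1263;  B²−4AC=0.5601;  roots -0.3629, 0.3154;  negative root z = -0.3629
x = -0.1038, y = 0.0683

(-0.1038, 0.0683, -0.3629)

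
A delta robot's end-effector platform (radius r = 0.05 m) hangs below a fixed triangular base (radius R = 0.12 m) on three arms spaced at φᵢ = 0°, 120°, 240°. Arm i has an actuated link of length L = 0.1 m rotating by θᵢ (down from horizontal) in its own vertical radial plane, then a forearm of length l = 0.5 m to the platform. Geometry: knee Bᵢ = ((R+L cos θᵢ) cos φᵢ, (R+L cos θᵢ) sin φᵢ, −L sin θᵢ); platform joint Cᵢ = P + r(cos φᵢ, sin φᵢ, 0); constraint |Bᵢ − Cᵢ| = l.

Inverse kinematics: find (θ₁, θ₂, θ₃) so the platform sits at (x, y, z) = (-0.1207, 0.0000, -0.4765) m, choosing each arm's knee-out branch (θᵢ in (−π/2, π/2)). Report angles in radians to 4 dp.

θ₁ = 0.6109, θ₂ = 0.0000, θ₃ = 0.0000

rotate P by −φ1: (-0.1207, 0.0000, -0.4765)
  A=0.1907, B=-0.4765, C=(l²−L²−A²−y'²−z²)/(2L)=-0.1171
  θ1 = atan2(B,A) + arccos(C/0.5132) = 0.6109
φ2=120.0° → target in arm frame (0.0603, 0.1045)
  A cos θ + B sin θ = C:  0.0097·cos θ + -0.4765·sin θ = 0.0096
  γ=atan2(-0.4765,0.0097)=-1.5505;  ψ=arccos(0.0202)=1.5506;  θ2=γ+ψ≈0.0000
arm 3 (φ=240.0°): x'=0.0604, y'=-0.1045
  A cos θ + B sin θ = C:  0.0096·cos θ + -0.4765·sin θ = 0.0096
  θ3 = atan2(B,A) + arccos(C/0.4766) = 0.0000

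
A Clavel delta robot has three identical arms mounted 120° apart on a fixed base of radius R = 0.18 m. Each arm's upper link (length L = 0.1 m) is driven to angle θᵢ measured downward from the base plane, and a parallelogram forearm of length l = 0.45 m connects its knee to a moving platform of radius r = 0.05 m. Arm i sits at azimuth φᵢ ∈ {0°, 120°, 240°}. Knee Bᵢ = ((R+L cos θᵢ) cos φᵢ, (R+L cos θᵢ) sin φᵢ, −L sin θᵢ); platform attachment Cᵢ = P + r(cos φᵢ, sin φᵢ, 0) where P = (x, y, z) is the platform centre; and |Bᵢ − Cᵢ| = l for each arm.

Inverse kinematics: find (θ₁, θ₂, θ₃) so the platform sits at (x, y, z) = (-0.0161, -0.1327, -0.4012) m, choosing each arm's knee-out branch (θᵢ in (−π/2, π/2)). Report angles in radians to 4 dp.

rotate P by −φ1: (-0.0161, -0.1327, -0.4012)
  A=0.1461, B=-0.4012, C=(l²−L²−A²−y'²−z²)/(2L)=-0.0371
  √(A²+B²)=0.4270;  θ1 = -1.2216+1.6577 ≈ 0.4362
arm 2 (φ=120.0°): x'=-0.1069, y'=0.0803
  e−x'=0.2369;  (l²−L²−(e−x')²−y'²−z²)/2L = -0.1551
  γ=atan2(-0.4012,0.2369)=-1.0375;  ψ=arccos(-0.3329)=1.9101;  θ2=γ+ψ≈0.8727
φ3=240.0° → target in arm frame (0.1230, 0.0524)
  e−x'=0.0070;  (l²−L²−(e−x')²−y'²−z²)/2L = 0.1437
  γ=atan2(-0.4012,0.0070)=-1.5533;  ψ=arccos(0.3582)=1.2045;  θ3=γ+ψ≈-0.3488

θ₁ = 0.4362, θ₂ = 0.8727, θ₃ = -0.3488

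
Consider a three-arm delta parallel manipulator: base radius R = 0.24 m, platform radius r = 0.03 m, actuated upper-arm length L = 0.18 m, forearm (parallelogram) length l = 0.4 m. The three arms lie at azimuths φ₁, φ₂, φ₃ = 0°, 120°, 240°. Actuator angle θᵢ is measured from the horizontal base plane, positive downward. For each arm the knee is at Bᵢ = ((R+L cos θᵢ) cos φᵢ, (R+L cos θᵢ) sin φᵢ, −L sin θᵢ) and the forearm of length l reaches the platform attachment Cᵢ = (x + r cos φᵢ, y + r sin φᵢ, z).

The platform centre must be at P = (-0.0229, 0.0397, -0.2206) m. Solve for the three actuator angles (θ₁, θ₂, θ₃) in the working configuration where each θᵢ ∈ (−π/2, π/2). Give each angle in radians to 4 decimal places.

φ1=0.0° → target in arm frame (-0.0229, 0.0397)
  A=0.2329, B=-0.2206, C=(l²−L²−A²−y'²−z²)/(2L)=0.0642
  √(A²+B²)=0.3208;  θ1 = -0.7583+1.3693 ≈ 0.6110
arm 2 (φ=120.0°): x'=0.0458, y'=0.0000
  A=0.1642, B=-0.2206, C=(l²−L²−A²−y'²−z²)/(2L)=0.1444
  √(A²+B²)=0.2750;  θ2 = -0.9310+1.0179 ≈ 0.0869
arm 3 (φ=240.0°): x'=-0.0229, y'=-0.0397
  A cos θ + B sin θ = C:  0.2329·cos θ + -0.2206·sin θ = 0.0642
  θ3 = atan2(B,A) + arccos(C/0.3208) = 0.6112

θ₁ = 0.6110, θ₂ = 0.0869, θ₃ = 0.6112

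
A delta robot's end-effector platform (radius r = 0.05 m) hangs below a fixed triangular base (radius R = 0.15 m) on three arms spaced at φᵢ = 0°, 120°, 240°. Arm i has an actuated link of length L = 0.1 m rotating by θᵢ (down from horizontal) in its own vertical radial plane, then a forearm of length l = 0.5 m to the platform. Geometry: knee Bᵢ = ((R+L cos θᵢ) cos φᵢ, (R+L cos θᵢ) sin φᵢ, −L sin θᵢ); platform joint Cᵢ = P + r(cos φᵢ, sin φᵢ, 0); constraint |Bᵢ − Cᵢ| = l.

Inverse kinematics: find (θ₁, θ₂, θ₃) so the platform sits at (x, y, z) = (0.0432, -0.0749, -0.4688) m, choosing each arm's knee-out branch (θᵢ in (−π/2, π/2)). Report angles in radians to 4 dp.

θ₁ = -0.0003, θ₂ = 0.5232, θ₃ = -0.0006

φ1=0.0° → target in arm frame (0.0432, -0.0749)
  A cos θ + B sin θ = C:  0.0568·cos θ + -0.4688·sin θ = 0.0570
  √(A²+B²)=0.4722;  θ1 = -1.4502+1.4499 ≈ -0.0003
φ2=120.0° → target in arm frame (-0.0865, 0.0000)
  e−x'=0.1865;  (l²−L²−(e−x')²−y'²−z²)/2L = -0.0727
  θ2 = atan2(B,A) + arccos(C/0.5045) = 0.5232
φ3=240.0° → target in arm frame (0.0433, 0.0749)
  e−x'=0.0567;  (l²−L²−(e−x')²−y'²−z²)/2L = 0.0570
  √(A²+B²)=0.4722;  θ3 = -1.4504+1.4498 ≈ -0.0006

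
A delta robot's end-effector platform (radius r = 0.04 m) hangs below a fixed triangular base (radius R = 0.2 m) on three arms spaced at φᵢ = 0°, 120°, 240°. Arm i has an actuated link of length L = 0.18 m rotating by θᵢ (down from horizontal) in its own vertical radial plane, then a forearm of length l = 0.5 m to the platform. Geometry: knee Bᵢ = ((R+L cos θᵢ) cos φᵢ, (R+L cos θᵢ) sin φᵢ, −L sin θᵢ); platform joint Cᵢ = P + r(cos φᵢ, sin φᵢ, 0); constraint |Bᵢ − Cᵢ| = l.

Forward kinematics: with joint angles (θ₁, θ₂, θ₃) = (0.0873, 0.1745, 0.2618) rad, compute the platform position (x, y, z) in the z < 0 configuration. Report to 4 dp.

(0.0195, 0.0115, -0.3999)

φ1=0.0°: virtual centre (0.3393, 0.0000, -0.0157), radius l
arm 2 at φ=120.0°: ρ2 = 0.3373;  S2 = (-0.1686, 0.2921, -0.0313)
φ3=240.0°: virtual centre (-0.1669, -0.2891, -0.0466), radius l
eliminate P² terms by subtracting sphere 1 from 2 and 3
[-1.0159 0.5842 -0.0311]·P = -0.0007;  [-1.0125 -0.5783 -0.0618]·P = -0.0017
Cramer: x(z) = 0.0012-0.0459z;  y(z) = 0.0009-0.0265z
into |P−S₁|² = l²: 1.0028z² + 0.0624z + -0.1354 = 0;  Δ = 0.5471;  z = -0.3999 or 0.3377 → z<0 root = -0.3999
x = 0.0195, y = 0.0115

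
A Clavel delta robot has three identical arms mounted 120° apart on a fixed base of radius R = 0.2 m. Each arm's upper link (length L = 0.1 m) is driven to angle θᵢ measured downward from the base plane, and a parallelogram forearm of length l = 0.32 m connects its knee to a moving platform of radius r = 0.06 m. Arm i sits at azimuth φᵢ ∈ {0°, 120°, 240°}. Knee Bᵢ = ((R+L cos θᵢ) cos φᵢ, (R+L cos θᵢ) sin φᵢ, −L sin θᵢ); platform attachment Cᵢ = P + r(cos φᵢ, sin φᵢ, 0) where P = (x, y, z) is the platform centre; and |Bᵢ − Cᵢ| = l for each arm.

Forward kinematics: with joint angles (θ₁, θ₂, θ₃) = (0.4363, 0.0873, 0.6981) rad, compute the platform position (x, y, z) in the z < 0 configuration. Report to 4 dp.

(-0.0020, 0.0443, -0.2575)

S1 = (0.2306·cos0.0°, 0.2306·sin0.0°, -0.0423) = (0.2306, 0.0000, -0.0423)
S2 = (0.2396·cos120.0°, 0.2396·sin120.0°, -0.0087) = (-0.1198, 0.2075, -0.0087)
arm 3 at φ=240.0°: (R−r)+L cos θ3 = 0.2166;  S3 = (-0.1083, -0.1876, -0.0643)
subtract pairs → two planes through P
[-0.7009 0.4150 0.0671]·P = 0.0025;  [-0.6779 -0.3752 -0.0440]·P = -0.0039
Cramer: x(z) = 0.0013+0.0127z;  y(z) = 0.0082-0.1402z
sphere 1 gives Az²+Bz+C=0 with A=1.0198, B=0.0764, C=-0.0479;  B²−4AC=0.2014;  roots -0.2575, 0.1826;  negative root z = -0.2575
x = -0.0020, y = 0.0443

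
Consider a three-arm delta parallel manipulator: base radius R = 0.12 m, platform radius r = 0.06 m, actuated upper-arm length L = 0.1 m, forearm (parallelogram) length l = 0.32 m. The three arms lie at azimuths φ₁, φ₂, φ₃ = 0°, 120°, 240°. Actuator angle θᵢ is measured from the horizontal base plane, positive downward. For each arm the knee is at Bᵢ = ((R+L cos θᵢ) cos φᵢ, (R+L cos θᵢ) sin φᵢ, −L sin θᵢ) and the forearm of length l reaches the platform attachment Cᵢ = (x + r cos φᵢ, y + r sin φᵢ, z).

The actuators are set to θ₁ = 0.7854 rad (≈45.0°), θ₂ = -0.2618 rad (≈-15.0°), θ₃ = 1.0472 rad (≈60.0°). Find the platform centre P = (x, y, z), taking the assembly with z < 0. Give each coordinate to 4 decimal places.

arm 1 at φ=0.0°: (R−r)+L cos θ1 = 0.1307;  S1 = (0.1307, 0.0000, -0.0707)
arm 2 at φ=120.0°: (R−r)+L cos θ2 = 0.1566;  S2 = (-0.0783, 0.1356, 0.0259)
S3 = (0.1100·cos240.0°, 0.1100·sin240.0°, -0.0866) = (-0.0550, -0.0953, -0.0866)
|S₂|²−|S₁|² = 0.0031;  |S₃|²−|S₁|² = -0.0025
linear system: -0.4180x+0.2712y = 0.0031−0.1932z; -0.3714x+-0.1905y = -0.0025−-0.0318z
det = 0.1804;  x = 0.0005+0.1563z,  y = 0.0122+-0.4714z
quadratic in z: (1.2467)z²+(0.0893)z+(-0.0803)=0, √Δ=0.6390 → z ∈ {-0.2921, 0.2205}; z = -0.2921 (taking z<0)
x = -0.0452, y = 0.1499

(-0.0452, 0.1499, -0.2921)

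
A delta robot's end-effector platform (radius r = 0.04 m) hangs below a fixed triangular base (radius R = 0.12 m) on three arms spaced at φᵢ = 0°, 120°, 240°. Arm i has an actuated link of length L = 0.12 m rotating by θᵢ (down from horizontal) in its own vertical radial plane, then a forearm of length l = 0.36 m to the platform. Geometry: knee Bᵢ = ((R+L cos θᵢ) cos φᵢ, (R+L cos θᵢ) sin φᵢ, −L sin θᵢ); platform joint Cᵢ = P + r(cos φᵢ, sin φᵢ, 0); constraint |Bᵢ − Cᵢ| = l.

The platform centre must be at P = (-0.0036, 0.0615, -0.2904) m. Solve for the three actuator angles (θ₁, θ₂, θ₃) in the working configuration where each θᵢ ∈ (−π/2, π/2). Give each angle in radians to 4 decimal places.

θ₁ = -0.0005, θ₂ = -0.3494, θ₃ = 0.2618

arm 1 (φ=0.0°): x'=-0.0036, y'=0.0615
  e−x'=0.0836;  (l²−L²−(e−x')²−y'²−z²)/2L = 0.0837
  √(A²+B²)=0.3022;  θ1 = -1.2905+1.2900 ≈ -0.0005
arm 2 (φ=120.0°): x'=0.0551, y'=-0.0276
  A cos θ + B sin θ = C:  0.0249·cos θ + -0.2904·sin θ = 0.1228
  √(A²+B²)=0.2915;  θ2 = -1.4851+1.1357 ≈ -0.3494
rotate P by −φ3: (-0.0515, -0.0339, -0.2904)
  A cos θ + B sin θ = C:  0.1315·cos θ + -0.2904·sin θ = 0.0518
  √(A²+B²)=0.3188;  θ3 = -1.1457+1.4075 ≈ 0.2618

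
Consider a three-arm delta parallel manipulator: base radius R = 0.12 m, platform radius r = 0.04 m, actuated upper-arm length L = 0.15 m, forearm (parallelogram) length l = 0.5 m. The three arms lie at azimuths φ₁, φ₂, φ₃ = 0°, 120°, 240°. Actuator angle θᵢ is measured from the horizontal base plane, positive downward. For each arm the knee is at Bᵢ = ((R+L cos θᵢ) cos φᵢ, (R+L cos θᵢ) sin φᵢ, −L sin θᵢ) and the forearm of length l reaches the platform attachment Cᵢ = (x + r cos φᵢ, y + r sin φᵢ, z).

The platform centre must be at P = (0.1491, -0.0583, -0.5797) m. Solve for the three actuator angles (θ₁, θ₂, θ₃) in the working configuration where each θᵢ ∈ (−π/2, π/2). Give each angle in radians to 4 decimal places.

rotate P by −φ1: (0.1491, -0.0583, -0.5797)
  A=-0.0691, B=-0.5797, C=(l²−L²−A²−y'²−z²)/(2L)=-0.3891
  θ1 = atan2(B,A) + arccos(C/0.5838) = 0.6108
φ2=120.0° → target in arm frame (-0.1250, -0.1000)
  e−x'=0.2050;  (l²−L²−(e−x')²−y'²−z²)/2L = -0.5353
  √(A²+B²)=0.6149;  θ2 = -1.2308+2.6271 ≈ 1.3963
rotate P by −φ3: (-0.0241, 0.1583, -0.5797)
  e−x'=0.1041;  (l²−L²−(e−x')²−y'²−z²)/2L = -0.4814
  √(A²+B²)=0.5890;  θ3 = -1.3932+2.5277 ≈ 1.1346

θ₁ = 0.6108, θ₂ = 1.3963, θ₃ = 1.1346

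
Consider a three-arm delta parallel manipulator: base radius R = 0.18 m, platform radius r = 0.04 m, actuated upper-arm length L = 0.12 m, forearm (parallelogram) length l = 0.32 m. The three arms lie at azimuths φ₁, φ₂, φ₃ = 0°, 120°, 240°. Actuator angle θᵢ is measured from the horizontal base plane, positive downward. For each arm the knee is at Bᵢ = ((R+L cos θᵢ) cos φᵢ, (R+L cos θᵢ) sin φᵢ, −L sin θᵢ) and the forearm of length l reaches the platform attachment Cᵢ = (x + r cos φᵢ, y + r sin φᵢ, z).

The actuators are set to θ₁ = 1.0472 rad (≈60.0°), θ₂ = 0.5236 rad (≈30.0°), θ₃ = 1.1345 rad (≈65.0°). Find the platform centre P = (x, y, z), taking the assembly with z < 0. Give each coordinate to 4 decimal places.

arm 1 at φ=0.0°: e+L cos θ1 = 0.2000;  O1 = (0.2000, 0.0000, -0.1039)
φ2=120.0°: virtual centre (-0.1220, 0.2112, -0.0600), radius l
arm 3 at φ=240.0°: e+L cos θ3 = 0.1907;  O3 = (-0.0954, -0.1652, -0.1088)
|O₂|²−|O₁|² = 0.0123;  |O₃|²−|O₁|² = -0.0026
plane₁₂: -0.6439x+0.4225y+0.0878z = 0.0123
Cramer: x(z) = -0.0064+0.0539z;  y(z) = 0.0193-0.1257z
quadratic in z: (1.0187)z²+(0.1807)z+(-0.0486)=0, √Δ=0.4804 → z ∈ {-0.3245, 0.1471}; z = -0.3245 (taking z<0)
x = -0.0239, y = 0.0601

(-0.0239, 0.0601, -0.3245)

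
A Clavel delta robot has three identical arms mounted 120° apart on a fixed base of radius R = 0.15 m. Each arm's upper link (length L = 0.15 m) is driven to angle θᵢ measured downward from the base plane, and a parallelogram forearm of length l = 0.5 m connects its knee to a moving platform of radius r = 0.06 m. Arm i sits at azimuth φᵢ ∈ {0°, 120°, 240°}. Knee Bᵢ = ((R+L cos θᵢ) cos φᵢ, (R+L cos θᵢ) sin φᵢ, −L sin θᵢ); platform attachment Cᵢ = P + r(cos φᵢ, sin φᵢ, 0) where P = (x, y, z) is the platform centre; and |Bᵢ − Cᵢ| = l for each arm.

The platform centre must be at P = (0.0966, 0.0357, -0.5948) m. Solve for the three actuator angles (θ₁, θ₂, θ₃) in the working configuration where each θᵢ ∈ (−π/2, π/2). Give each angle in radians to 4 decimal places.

θ₁ = 0.7856, θ₂ = 1.1346, θ₃ = 1.3093

rotate P by −φ1: (0.0966, 0.0357, -0.5948)
  e−x'=-0.0066;  (l²−L²−(e−x')²−y'²−z²)/2L = -0.4254
  θ1 = atan2(B,A) + arccos(C/0.5948) = 0.7856
arm 2 (φ=120.0°): x'=-0.0174, y'=-0.1015
  A cos θ + B sin θ = C:  0.1074·cos θ + -0.5948·sin θ = -0.4937
  γ=atan2(-0.5948,0.1074)=-1.3922;  ψ=arccos(-0.8169)=2.5268;  θ2=γ+ψ≈1.1346
rotate P by −φ3: (-0.0792, 0.0658, -0.5948)
  e−x'=0.1692;  (l²−L²−(e−x')²−y'²−z²)/2L = -0.5308
  θ3 = atan2(B,A) + arccos(C/0.6184) = 1.3093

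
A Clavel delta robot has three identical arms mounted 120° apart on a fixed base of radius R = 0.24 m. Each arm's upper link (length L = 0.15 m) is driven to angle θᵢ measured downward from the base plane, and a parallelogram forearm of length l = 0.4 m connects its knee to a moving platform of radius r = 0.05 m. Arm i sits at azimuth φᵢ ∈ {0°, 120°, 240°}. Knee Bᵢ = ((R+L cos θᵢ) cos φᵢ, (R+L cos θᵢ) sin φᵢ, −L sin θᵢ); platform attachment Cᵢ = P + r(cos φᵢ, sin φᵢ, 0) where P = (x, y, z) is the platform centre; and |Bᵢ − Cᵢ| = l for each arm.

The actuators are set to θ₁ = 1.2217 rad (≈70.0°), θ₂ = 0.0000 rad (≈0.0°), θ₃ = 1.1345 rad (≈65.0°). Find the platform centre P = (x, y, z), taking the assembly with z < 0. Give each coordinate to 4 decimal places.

centre 1 = (0.2413·cos0.0°, 0.2413·sin0.0°, -0.1410) = (0.2413, 0.0000, -0.1410)
arm 2 at φ=120.0°: (R−r)+L cos θ2 = 0.3400;  centre 2 = (-0.1700, 0.2944, 0.0000)
centre 3 = (0.2534·cos240.0°, 0.2534·sin240.0°, -0.1359) = (-0.1267, -0.2194, -0.1359)
|centre ₂|²−|centre ₁|² = 0.0375;  |centre ₃|²−|centre ₁|² = 0.0046
plane₁₂: -0.8226x+0.5889y+0.2819z = 0.0375
Cramer: x(z) = -0.0241+0.1631z;  y(z) = 0.0300-0.2508z
into |P−centre ₁|² = l²: 1.0895z² + 0.1803z + -0.0688 = 0;  Δ = 0.3322;  z = -0.3472 or 0.1818 → z<0 root = -0.3472
x = -0.0808, y = 0.1171

(-0.0808, 0.1171, -0.3472)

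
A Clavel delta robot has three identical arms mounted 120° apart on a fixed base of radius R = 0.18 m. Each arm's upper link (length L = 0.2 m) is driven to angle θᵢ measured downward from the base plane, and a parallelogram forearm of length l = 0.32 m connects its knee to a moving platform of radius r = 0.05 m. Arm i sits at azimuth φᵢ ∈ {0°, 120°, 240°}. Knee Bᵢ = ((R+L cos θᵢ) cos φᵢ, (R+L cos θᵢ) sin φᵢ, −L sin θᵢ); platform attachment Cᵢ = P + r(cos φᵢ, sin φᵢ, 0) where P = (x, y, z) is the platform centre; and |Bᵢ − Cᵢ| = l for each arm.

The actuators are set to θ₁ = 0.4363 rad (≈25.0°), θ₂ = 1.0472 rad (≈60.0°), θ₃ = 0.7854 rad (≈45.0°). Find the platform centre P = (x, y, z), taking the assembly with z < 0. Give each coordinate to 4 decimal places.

(0.0677, -0.0368, -0.2888)

arm 1 at φ=0.0°: (R−r)+L cos θ1 = 0.3113;  centre 1 = (0.3113, 0.0000, -0.0845)
φ2=120.0°: virtual centre (-0.1150, 0.1992, -0.1732), radius l
φ3=240.0°: virtual centre (-0.1357, -0.2351, -0.1414), radius l
subtract pairs → two planes through P
linear system: -0.8525x+0.3984y = -0.0211−-0.1774z; -0.8939x+-0.4701y = -0.0104−-0.1138z
det = 0.7569;  x = 0.0186+-0.1701z,  y = -0.0133+0.0813z
sphere 1 gives Az²+Bz+C=0 with A=1.0355, B=0.2664, C=-0.0094;  B²−4AC=0.1100;  roots -0.2888, 0.0315;  negative root z = -0.2888
x = 0.0677, y = -0.0368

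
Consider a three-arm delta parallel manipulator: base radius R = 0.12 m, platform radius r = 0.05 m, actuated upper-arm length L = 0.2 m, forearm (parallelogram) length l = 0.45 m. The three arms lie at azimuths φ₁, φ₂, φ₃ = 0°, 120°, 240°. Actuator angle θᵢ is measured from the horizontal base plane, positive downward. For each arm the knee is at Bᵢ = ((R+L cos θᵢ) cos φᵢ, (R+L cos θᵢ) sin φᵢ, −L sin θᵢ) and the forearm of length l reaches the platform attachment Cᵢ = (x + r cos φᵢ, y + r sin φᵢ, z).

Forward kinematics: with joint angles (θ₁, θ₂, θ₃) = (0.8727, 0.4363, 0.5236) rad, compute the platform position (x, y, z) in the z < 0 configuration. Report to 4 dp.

φ1=0.0°: virtual centre (0.1986, 0.0000, -0.1532), radius l
φ2=120.0°: virtual centre (-0.1256, 0.2176, -0.0845), radius l
φ3=240.0°: virtual centre (-0.1216, -0.2106, -0.1000), radius l
eliminate P² terms by subtracting sphere 1 from 2 and 3
[-0.6484 0.4352 0.1374]·P = 0.0074;  [-0.6403 -0.4212 0.1064]·P = 0.0063
det = 0.5518;  x = -0.0106+0.1888z,  y = 0.0012+-0.0344z
into |P−S₁|² = l²: 1.0368z² + 0.2274z + -0.1353 = 0;  Δ = 0.6128;  z = -0.4872 or 0.2679 → z<0 root = -0.4872
x = -0.1026, y = 0.0180

(-0.1026, 0.0180, -0.4872)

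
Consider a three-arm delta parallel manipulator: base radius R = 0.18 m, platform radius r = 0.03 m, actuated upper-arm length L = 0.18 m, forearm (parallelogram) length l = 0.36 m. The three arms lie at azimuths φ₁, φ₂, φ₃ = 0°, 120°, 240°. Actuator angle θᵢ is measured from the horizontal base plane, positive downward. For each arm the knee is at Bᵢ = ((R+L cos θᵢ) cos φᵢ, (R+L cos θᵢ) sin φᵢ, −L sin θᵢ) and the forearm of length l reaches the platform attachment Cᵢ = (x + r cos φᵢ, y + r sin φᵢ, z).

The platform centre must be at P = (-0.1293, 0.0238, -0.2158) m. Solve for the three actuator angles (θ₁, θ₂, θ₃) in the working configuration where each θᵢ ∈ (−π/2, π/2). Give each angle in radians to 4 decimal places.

rotate P by −φ1: (-0.1293, 0.0238, -0.2158)
  A cos θ + B sin θ = C:  0.2793·cos θ + -0.2158·sin θ = -0.0776
  θ1 = atan2(B,A) + arccos(C/0.3530) = 1.1347
rotate P by −φ2: (0.0853, 0.1001, -0.2158)
  A cos θ + B sin θ = C:  0.0647·cos θ + -0.2158·sin θ = 0.1012
  θ2 = atan2(B,A) + arccos(C/0.2253) = -0.1743
arm 3 (φ=240.0°): x'=0.0440, y'=-0.1239
  A=0.1060, B=-0.2158, C=(l²−L²−A²−y'²−z²)/(2L)=0.0668
  θ3 = atan2(B,A) + arccos(C/0.2404) = 0.1748

θ₁ = 1.1347, θ₂ = -0.1743, θ₃ = 0.1748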